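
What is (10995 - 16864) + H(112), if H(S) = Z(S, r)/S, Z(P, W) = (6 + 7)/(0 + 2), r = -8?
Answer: -1314643/224 ≈ -5868.9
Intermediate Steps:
Z(P, W) = 13/2
H(S) = 13/(2*S)
(10995 - 16864) + H(112) = (10995 - 16864) + (13/2)/112 = -5869 + (13/2)*(1/112) = -5869 + 13/224 = -1314643/224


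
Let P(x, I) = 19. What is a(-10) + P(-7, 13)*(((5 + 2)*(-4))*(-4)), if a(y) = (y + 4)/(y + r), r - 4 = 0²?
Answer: 2129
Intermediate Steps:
r = 4 (r = 4 + 0² = 4 + 0 = 4)
a(y) = 1 (a(y) = (y + 4)/(y + 4) = (4 + y)/(4 + y) = 1)
a(-10) + P(-7, 13)*(((5 + 2)*(-4))*(-4)) = 1 + 19*(((5 + 2)*(-4))*(-4)) = 1 + 19*((7*(-4))*(-4)) = 1 + 19*(-28*(-4)) = 1 + 19*112 = 1 + 2128 = 2129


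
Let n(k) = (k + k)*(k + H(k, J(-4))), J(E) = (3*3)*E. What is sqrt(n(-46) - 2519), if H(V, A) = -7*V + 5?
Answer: 7*I*sqrt(579) ≈ 168.44*I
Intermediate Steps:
J(E) = 9*E
H(V, A) = 5 - 7*V
n(k) = 2*k*(5 - 6*k) (n(k) = (k + k)*(k + (5 - 7*k)) = (2*k)*(5 - 6*k) = 2*k*(5 - 6*k))
sqrt(n(-46) - 2519) = sqrt(2*(-46)*(5 - 6*(-46)) - 2519) = sqrt(2*(-46)*(5 + 276) - 2519) = sqrt(2*(-46)*281 - 2519) = sqrt(-25852 - 2519) = sqrt(-28371) = 7*I*sqrt(579)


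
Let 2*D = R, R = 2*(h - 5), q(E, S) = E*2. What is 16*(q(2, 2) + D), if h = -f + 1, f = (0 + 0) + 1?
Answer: -16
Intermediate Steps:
f = 1 (f = 0 + 1 = 1)
h = 0 (h = -1*1 + 1 = -1 + 1 = 0)
q(E, S) = 2*E
R = -10 (R = 2*(0 - 5) = 2*(-5) = -10)
D = -5 (D = (½)*(-10) = -5)
16*(q(2, 2) + D) = 16*(2*2 - 5) = 16*(4 - 5) = 16*(-1) = -16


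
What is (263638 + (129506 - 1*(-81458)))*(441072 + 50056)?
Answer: 233090331056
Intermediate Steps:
(263638 + (129506 - 1*(-81458)))*(441072 + 50056) = (263638 + (129506 + 81458))*491128 = (263638 + 210964)*491128 = 474602*491128 = 233090331056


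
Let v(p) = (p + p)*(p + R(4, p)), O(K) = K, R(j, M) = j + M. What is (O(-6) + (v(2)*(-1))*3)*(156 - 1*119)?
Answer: -3774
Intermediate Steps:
R(j, M) = M + j
v(p) = 2*p*(4 + 2*p) (v(p) = (p + p)*(p + (p + 4)) = (2*p)*(p + (4 + p)) = (2*p)*(4 + 2*p) = 2*p*(4 + 2*p))
(O(-6) + (v(2)*(-1))*3)*(156 - 1*119) = (-6 + ((4*2*(2 + 2))*(-1))*3)*(156 - 1*119) = (-6 + ((4*2*4)*(-1))*3)*(156 - 119) = (-6 + (32*(-1))*3)*37 = (-6 - 32*3)*37 = (-6 - 96)*37 = -102*37 = -3774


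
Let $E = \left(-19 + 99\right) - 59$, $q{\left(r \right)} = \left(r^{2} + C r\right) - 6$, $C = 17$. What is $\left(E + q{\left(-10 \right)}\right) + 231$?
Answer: $176$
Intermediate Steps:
$q{\left(r \right)} = -6 + r^{2} + 17 r$ ($q{\left(r \right)} = \left(r^{2} + 17 r\right) - 6 = -6 + r^{2} + 17 r$)
$E = 21$ ($E = 80 - 59 = 21$)
$\left(E + q{\left(-10 \right)}\right) + 231 = \left(21 + \left(-6 + \left(-10\right)^{2} + 17 \left(-10\right)\right)\right) + 231 = \left(21 - 76\right) + 231 = -55 + 231 = 176$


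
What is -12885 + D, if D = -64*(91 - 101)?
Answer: -12245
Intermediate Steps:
D = 640 (D = -64*(-10) = 640)
-12885 + D = -12885 + 640 = -12245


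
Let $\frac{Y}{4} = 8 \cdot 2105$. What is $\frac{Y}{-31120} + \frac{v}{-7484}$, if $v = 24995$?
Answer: $- \frac{16024583}{2911276} \approx -5.5043$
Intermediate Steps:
$Y = 67360$ ($Y = 4 \cdot 8 \cdot 2105 = 4 \cdot 16840 = 67360$)
$\frac{Y}{-31120} + \frac{v}{-7484} = \frac{67360}{-31120} + \frac{24995}{-7484} = 67360 \left(- \frac{1}{31120}\right) + 24995 \left(- \frac{1}{7484}\right) = - \frac{842}{389} - \frac{24995}{7484} = - \frac{16024583}{2911276}$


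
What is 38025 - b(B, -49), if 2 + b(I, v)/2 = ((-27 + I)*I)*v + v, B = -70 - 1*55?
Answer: 1900127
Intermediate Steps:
B = -125 (B = -70 - 55 = -125)
b(I, v) = -4 + 2*v + 2*I*v*(-27 + I) (b(I, v) = -4 + 2*(((-27 + I)*I)*v + v) = -4 + 2*((I*(-27 + I))*v + v) = -4 + 2*(I*v*(-27 + I) + v) = -4 + 2*(v + I*v*(-27 + I)) = -4 + (2*v + 2*I*v*(-27 + I)) = -4 + 2*v + 2*I*v*(-27 + I))
38025 - b(B, -49) = 38025 - (-4 + 2*(-49) - 54*(-125)*(-49) + 2*(-49)*(-125)²) = 38025 - (-4 - 98 - 330750 + 2*(-49)*15625) = 38025 - (-4 - 98 - 330750 - 1531250) = 38025 - 1*(-1862102) = 38025 + 1862102 = 1900127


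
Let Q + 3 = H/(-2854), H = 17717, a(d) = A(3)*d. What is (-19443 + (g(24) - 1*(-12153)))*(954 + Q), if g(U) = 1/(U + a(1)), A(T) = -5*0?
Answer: -471765921083/68496 ≈ -6.8875e+6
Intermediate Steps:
A(T) = 0
a(d) = 0 (a(d) = 0*d = 0)
g(U) = 1/U (g(U) = 1/(U + 0) = 1/U)
Q = -26279/2854 (Q = -3 + 17717/(-2854) = -3 + 17717*(-1/2854) = -3 - 17717/2854 = -26279/2854 ≈ -9.2078)
(-19443 + (g(24) - 1*(-12153)))*(954 + Q) = (-19443 + (1/24 - 1*(-12153)))*(954 - 26279/2854) = (-19443 + (1/24 + 12153))*(2696437/2854) = (-19443 + 291673/24)*(2696437/2854) = -174959/24*2696437/2854 = -471765921083/68496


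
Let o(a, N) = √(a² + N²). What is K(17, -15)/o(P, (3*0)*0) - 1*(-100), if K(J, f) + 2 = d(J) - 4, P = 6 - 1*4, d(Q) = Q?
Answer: 211/2 ≈ 105.50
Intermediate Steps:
P = 2 (P = 6 - 4 = 2)
K(J, f) = -6 + J (K(J, f) = -2 + (J - 4) = -2 + (-4 + J) = -6 + J)
o(a, N) = √(N² + a²)
K(17, -15)/o(P, (3*0)*0) - 1*(-100) = (-6 + 17)/(√(((3*0)*0)² + 2²)) - 1*(-100) = 11/(√((0*0)² + 4)) + 100 = 11/(√(0² + 4)) + 100 = 11/(√(0 + 4)) + 100 = 11/(√4) + 100 = 11/2 + 100 = 211/2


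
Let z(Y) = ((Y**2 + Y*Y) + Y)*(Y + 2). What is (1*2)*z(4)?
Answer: 432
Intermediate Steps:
z(Y) = (2 + Y)*(Y + 2*Y**2) (z(Y) = ((Y**2 + Y**2) + Y)*(2 + Y) = (2*Y**2 + Y)*(2 + Y) = (Y + 2*Y**2)*(2 + Y) = (2 + Y)*(Y + 2*Y**2))
(1*2)*z(4) = (1*2)*(4*(2 + 2*4**2 + 5*4)) = 2*(4*(2 + 2*16 + 20)) = 2*(4*(2 + 32 + 20)) = 2*(4*54) = 2*216 = 432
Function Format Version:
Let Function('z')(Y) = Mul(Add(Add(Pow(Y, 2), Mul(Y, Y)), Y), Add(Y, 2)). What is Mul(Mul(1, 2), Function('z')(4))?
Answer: 432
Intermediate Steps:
Function('z')(Y) = Mul(Add(2, Y), Add(Y, Mul(2, Pow(Y, 2)))) (Function('z')(Y) = Mul(Add(Add(Pow(Y, 2), Pow(Y, 2)), Y), Add(2, Y)) = Mul(Add(Mul(2, Pow(Y, 2)), Y), Add(2, Y)) = Mul(Add(Y, Mul(2, Pow(Y, 2))), Add(2, Y)) = Mul(Add(2, Y), Add(Y, Mul(2, Pow(Y, 2)))))
Mul(Mul(1, 2), Function('z')(4)) = Mul(Mul(1, 2), Mul(4, Add(2, Mul(2, Pow(4, 2)), Mul(5, 4)))) = Mul(2, Mul(4, Add(2, Mul(2, 16), 20))) = Mul(2, Mul(4, Add(2, 32, 20))) = Mul(2, Mul(4, 54)) = Mul(2, 216) = 432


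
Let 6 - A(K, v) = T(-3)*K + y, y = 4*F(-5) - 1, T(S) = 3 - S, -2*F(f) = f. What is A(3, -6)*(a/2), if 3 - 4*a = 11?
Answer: 21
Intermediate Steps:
a = -2 (a = ¾ - ¼*11 = ¾ - 11/4 = -2)
F(f) = -f/2
y = 9 (y = 4*(-½*(-5)) - 1 = 4*(5/2) - 1 = 10 - 1 = 9)
A(K, v) = -3 - 6*K (A(K, v) = 6 - ((3 - 1*(-3))*K + 9) = 6 - ((3 + 3)*K + 9) = 6 - (6*K + 9) = 6 - (9 + 6*K) = 6 + (-9 - 6*K) = -3 - 6*K)
A(3, -6)*(a/2) = (-3 - 6*3)*(-2/2) = (-3 - 18)*(-2*½) = -21*(-1) = 21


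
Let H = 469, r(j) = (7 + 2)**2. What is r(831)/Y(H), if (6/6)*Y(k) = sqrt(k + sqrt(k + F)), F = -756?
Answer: 81/sqrt(469 + I*sqrt(287)) ≈ 3.7384 - 0.067497*I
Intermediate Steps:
r(j) = 81 (r(j) = 9**2 = 81)
Y(k) = sqrt(k + sqrt(-756 + k)) (Y(k) = sqrt(k + sqrt(k - 756)) = sqrt(k + sqrt(-756 + k)))
r(831)/Y(H) = 81/(sqrt(469 + sqrt(-756 + 469))) = 81/(sqrt(469 + sqrt(-287))) = 81/(sqrt(469 + I*sqrt(287))) = 81/sqrt(469 + I*sqrt(287))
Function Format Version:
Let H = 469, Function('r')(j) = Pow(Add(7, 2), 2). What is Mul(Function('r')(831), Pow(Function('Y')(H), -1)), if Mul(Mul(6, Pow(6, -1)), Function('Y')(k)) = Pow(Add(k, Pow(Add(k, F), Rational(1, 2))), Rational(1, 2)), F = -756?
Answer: Mul(81, Pow(Add(469, Mul(I, Pow(287, Rational(1, 2)))), Rational(-1, 2))) ≈ Add(3.7384, Mul(-0.067497, I))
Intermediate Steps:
Function('r')(j) = 81 (Function('r')(j) = Pow(9, 2) = 81)
Function('Y')(k) = Pow(Add(k, Pow(Add(-756, k), Rational(1, 2))), Rational(1, 2)) (Function('Y')(k) = Pow(Add(k, Pow(Add(k, -756), Rational(1, 2))), Rational(1, 2)) = Pow(Add(k, Pow(Add(-756, k), Rational(1, 2))), Rational(1, 2)))
Mul(Function('r')(831), Pow(Function('Y')(H), -1)) = Mul(81, Pow(Pow(Add(469, Pow(Add(-756, 469), Rational(1, 2))), Rational(1, 2)), -1)) = Mul(81, Pow(Pow(Add(469, Pow(-287, Rational(1, 2))), Rational(1, 2)), -1)) = Mul(81, Pow(Pow(Add(469, Mul(I, Pow(287, Rational(1, 2)))), Rational(1, 2)), -1)) = Mul(81, Pow(Add(469, Mul(I, Pow(287, Rational(1, 2)))), Rational(-1, 2)))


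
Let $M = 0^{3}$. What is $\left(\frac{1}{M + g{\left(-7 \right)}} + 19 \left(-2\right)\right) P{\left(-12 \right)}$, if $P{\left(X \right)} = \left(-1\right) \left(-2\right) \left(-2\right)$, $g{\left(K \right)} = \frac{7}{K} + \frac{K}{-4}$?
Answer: $\frac{440}{3} \approx 146.67$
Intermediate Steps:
$M = 0$
$g{\left(K \right)} = \frac{7}{K} - \frac{K}{4}$ ($g{\left(K \right)} = \frac{7}{K} + K \left(- \frac{1}{4}\right) = \frac{7}{K} - \frac{K}{4}$)
$P{\left(X \right)} = -4$ ($P{\left(X \right)} = 2 \left(-2\right) = -4$)
$\left(\frac{1}{M + g{\left(-7 \right)}} + 19 \left(-2\right)\right) P{\left(-12 \right)} = \left(\frac{1}{0 + \left(\frac{7}{-7} - - \frac{7}{4}\right)} + 19 \left(-2\right)\right) \left(-4\right) = \left(\frac{1}{0 + \left(7 \left(- \frac{1}{7}\right) + \frac{7}{4}\right)} - 38\right) \left(-4\right) = \left(\frac{1}{0 + \left(-1 + \frac{7}{4}\right)} - 38\right) \left(-4\right) = \left(\frac{1}{0 + \frac{3}{4}} - 38\right) \left(-4\right) = \left(\frac{1}{\frac{3}{4}} - 38\right) \left(-4\right) = \left(\frac{4}{3} - 38\right) \left(-4\right) = \left(- \frac{110}{3}\right) \left(-4\right) = \frac{440}{3}$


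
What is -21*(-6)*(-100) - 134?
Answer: -12734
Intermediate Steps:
-21*(-6)*(-100) - 134 = 126*(-100) - 134 = -12600 - 134 = -12734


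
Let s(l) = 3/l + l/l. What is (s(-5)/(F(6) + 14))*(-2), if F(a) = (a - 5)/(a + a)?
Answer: -48/845 ≈ -0.056805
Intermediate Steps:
F(a) = (-5 + a)/(2*a) (F(a) = (-5 + a)/((2*a)) = (-5 + a)*(1/(2*a)) = (-5 + a)/(2*a))
s(l) = 1 + 3/l (s(l) = 3/l + 1 = 1 + 3/l)
(s(-5)/(F(6) + 14))*(-2) = (((3 - 5)/(-5))/((1/2)*(-5 + 6)/6 + 14))*(-2) = ((-1/5*(-2))/((1/2)*(1/6)*1 + 14))*(-2) = ((2/5)/(1/12 + 14))*(-2) = ((2/5)/(169/12))*(-2) = ((12/169)*(2/5))*(-2) = (24/845)*(-2) = -48/845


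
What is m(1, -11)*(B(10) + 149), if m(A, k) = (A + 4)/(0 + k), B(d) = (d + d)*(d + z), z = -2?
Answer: -1545/11 ≈ -140.45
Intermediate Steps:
B(d) = 2*d*(-2 + d) (B(d) = (d + d)*(d - 2) = (2*d)*(-2 + d) = 2*d*(-2 + d))
m(A, k) = (4 + A)/k
m(1, -11)*(B(10) + 149) = ((4 + 1)/(-11))*(2*10*(-2 + 10) + 149) = (-1/11*5)*(2*10*8 + 149) = -5*(160 + 149)/11 = -5/11*309 = -1545/11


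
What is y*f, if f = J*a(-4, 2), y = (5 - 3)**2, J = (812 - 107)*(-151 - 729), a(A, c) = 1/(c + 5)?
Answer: -2481600/7 ≈ -3.5451e+5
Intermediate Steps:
a(A, c) = 1/(5 + c)
J = -620400 (J = 705*(-880) = -620400)
y = 4 (y = 2**2 = 4)
f = -620400/7 (f = -620400/(5 + 2) = -620400/7 ≈ -88629.)
y*f = 4*(-620400/7) = -2481600/7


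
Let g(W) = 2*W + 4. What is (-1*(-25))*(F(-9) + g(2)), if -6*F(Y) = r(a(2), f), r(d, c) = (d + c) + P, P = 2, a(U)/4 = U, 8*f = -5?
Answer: 2575/16 ≈ 160.94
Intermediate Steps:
f = -5/8 (f = (⅛)*(-5) = -5/8 ≈ -0.62500)
a(U) = 4*U
r(d, c) = 2 + c + d (r(d, c) = (d + c) + 2 = (c + d) + 2 = 2 + c + d)
g(W) = 4 + 2*W
F(Y) = -25/16 (F(Y) = -(2 - 5/8 + 4*2)/6 = -(2 - 5/8 + 8)/6 = -⅙*75/8 = -25/16)
(-1*(-25))*(F(-9) + g(2)) = (-1*(-25))*(-25/16 + (4 + 2*2)) = 25*(-25/16 + (4 + 4)) = 25*(-25/16 + 8) = 25*(103/16) = 2575/16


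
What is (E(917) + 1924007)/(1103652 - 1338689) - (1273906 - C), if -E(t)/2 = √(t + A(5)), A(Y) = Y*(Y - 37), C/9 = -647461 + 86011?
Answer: -1487070681379/235037 + 2*√757/235037 ≈ -6.3270e+6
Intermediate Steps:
C = -5053050 (C = 9*(-647461 + 86011) = 9*(-561450) = -5053050)
A(Y) = Y*(-37 + Y)
E(t) = -2*√(-160 + t) (E(t) = -2*√(t + 5*(-37 + 5)) = -2*√(t + 5*(-32)) = -2*√(t - 160) = -2*√(-160 + t))
(E(917) + 1924007)/(1103652 - 1338689) - (1273906 - C) = (-2*√(-160 + 917) + 1924007)/(1103652 - 1338689) - (1273906 - 1*(-5053050)) = (-2*√757 + 1924007)/(-235037) - (1273906 + 5053050) = (1924007 - 2*√757)*(-1/235037) - 1*6326956 = (-1924007/235037 + 2*√757/235037) - 6326956 = -1487070681379/235037 + 2*√757/235037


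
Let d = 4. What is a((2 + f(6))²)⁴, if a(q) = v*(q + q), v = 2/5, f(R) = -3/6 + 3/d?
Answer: 43046721/160000 ≈ 269.04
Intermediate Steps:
f(R) = ¼ (f(R) = -3/6 + 3/4 = -3*⅙ + 3*(¼) = -½ + ¾ = ¼)
v = ⅖ (v = 2*(⅕) = ⅖ ≈ 0.40000)
a(q) = 4*q/5 (a(q) = 2*(q + q)/5 = 2*(2*q)/5 = 4*q/5)
a((2 + f(6))²)⁴ = (4*(2 + ¼)²/5)⁴ = (4*(9/4)²/5)⁴ = ((⅘)*(81/16))⁴ = (81/20)⁴ = 43046721/160000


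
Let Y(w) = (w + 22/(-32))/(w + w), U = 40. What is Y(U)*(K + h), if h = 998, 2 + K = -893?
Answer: 64787/1280 ≈ 50.615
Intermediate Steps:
K = -895 (K = -2 - 893 = -895)
Y(w) = (-11/16 + w)/(2*w) (Y(w) = (w + 22*(-1/32))/((2*w)) = (w - 11/16)*(1/(2*w)) = (-11/16 + w)*(1/(2*w)) = (-11/16 + w)/(2*w))
Y(U)*(K + h) = ((1/32)*(-11 + 16*40)/40)*(-895 + 998) = ((1/32)*(1/40)*(-11 + 640))*103 = ((1/32)*(1/40)*629)*103 = (629/1280)*103 = 64787/1280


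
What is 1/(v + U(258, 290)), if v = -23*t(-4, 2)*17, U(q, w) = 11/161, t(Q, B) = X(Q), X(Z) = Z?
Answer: 161/251815 ≈ 0.00063936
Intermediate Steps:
t(Q, B) = Q
U(q, w) = 11/161 (U(q, w) = 11*(1/161) = 11/161)
v = 1564 (v = -23*(-4)*17 = 92*17 = 1564)
1/(v + U(258, 290)) = 1/(1564 + 11/161) = 1/(251815/161) = 161/251815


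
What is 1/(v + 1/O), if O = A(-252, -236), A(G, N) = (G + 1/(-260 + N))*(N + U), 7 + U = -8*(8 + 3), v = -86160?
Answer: -41372683/3564670366784 ≈ -1.1606e-5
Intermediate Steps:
U = -95 (U = -7 - 8*(8 + 3) = -7 - 8*11 = -7 - 88 = -95)
A(G, N) = (-95 + N)*(G + 1/(-260 + N)) (A(G, N) = (G + 1/(-260 + N))*(N - 95) = (G + 1/(-260 + N))*(-95 + N) = (-95 + N)*(G + 1/(-260 + N)))
O = 41372683/496 (O = (-95 - 236 + 24700*(-252) - 252*(-236)² - 355*(-252)*(-236))/(-260 - 236) = (-95 - 236 - 6224400 - 252*55696 - 21112560)/(-496) = -(-95 - 236 - 6224400 - 14035392 - 21112560)/496 = -1/496*(-41372683) = 41372683/496 ≈ 83413.)
1/(v + 1/O) = 1/(-86160 + 1/(41372683/496)) = 1/(-86160 + 496/41372683) = 1/(-3564670366784/41372683) = -41372683/3564670366784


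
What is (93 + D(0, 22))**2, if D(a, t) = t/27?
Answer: 6416089/729 ≈ 8801.2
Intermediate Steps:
D(a, t) = t/27 (D(a, t) = t*(1/27) = t/27)
(93 + D(0, 22))**2 = (93 + (1/27)*22)**2 = (93 + 22/27)**2 = (2533/27)**2 = 6416089/729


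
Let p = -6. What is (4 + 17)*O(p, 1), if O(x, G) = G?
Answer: 21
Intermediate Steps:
(4 + 17)*O(p, 1) = (4 + 17)*1 = 21*1 = 21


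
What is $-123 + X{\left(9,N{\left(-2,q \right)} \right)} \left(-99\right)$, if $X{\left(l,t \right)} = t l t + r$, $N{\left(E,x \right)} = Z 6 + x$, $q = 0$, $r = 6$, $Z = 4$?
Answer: $-513933$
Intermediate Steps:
$N{\left(E,x \right)} = 24 + x$ ($N{\left(E,x \right)} = 4 \cdot 6 + x = 24 + x$)
$X{\left(l,t \right)} = 6 + l t^{2}$ ($X{\left(l,t \right)} = t l t + 6 = l t t + 6 = l t^{2} + 6 = 6 + l t^{2}$)
$-123 + X{\left(9,N{\left(-2,q \right)} \right)} \left(-99\right) = -123 + \left(6 + 9 \left(24 + 0\right)^{2}\right) \left(-99\right) = -123 + \left(6 + 9 \cdot 24^{2}\right) \left(-99\right) = -123 + \left(6 + 9 \cdot 576\right) \left(-99\right) = -123 + \left(6 + 5184\right) \left(-99\right) = -123 + 5190 \left(-99\right) = -123 - 513810 = -513933$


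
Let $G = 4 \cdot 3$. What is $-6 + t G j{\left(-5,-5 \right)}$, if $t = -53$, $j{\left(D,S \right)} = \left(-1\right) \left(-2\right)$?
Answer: $-1278$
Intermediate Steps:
$j{\left(D,S \right)} = 2$
$G = 12$
$-6 + t G j{\left(-5,-5 \right)} = -6 - 53 \cdot 12 \cdot 2 = -6 - 1272 = -1278$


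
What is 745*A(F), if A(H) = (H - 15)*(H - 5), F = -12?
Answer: 341955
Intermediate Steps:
A(H) = (-15 + H)*(-5 + H)
745*A(F) = 745*(75 + (-12)² - 20*(-12)) = 745*(75 + 144 + 240) = 745*459 = 341955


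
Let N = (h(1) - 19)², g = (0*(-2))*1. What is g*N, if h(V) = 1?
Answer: 0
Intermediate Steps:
g = 0 (g = 0*1 = 0)
N = 324 (N = (1 - 19)² = (-18)² = 324)
g*N = 0*324 = 0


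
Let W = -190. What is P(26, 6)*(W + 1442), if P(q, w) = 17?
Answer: 21284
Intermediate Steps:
P(26, 6)*(W + 1442) = 17*(-190 + 1442) = 17*1252 = 21284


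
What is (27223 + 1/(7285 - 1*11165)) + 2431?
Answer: 115057519/3880 ≈ 29654.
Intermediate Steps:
(27223 + 1/(7285 - 1*11165)) + 2431 = (27223 + 1/(7285 - 11165)) + 2431 = (27223 + 1/(-3880)) + 2431 = (27223 - 1/3880) + 2431 = 105625239/3880 + 2431 = 115057519/3880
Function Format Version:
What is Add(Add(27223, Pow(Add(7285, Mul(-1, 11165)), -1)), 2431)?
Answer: Rational(115057519, 3880) ≈ 29654.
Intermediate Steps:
Add(Add(27223, Pow(Add(7285, Mul(-1, 11165)), -1)), 2431) = Add(Add(27223, Pow(Add(7285, -11165), -1)), 2431) = Add(Add(27223, Pow(-3880, -1)), 2431) = Add(Add(27223, Rational(-1, 3880)), 2431) = Add(Rational(105625239, 3880), 2431) = Rational(115057519, 3880)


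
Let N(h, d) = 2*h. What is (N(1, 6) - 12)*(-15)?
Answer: 150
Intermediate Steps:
(N(1, 6) - 12)*(-15) = (2*1 - 12)*(-15) = (2 - 12)*(-15) = -10*(-15) = 150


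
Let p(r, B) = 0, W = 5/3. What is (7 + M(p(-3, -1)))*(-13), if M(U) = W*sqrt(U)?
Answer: -91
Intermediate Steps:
W = 5/3 (W = 5*(1/3) = 5/3 ≈ 1.6667)
M(U) = 5*sqrt(U)/3
(7 + M(p(-3, -1)))*(-13) = (7 + 5*sqrt(0)/3)*(-13) = (7 + (5/3)*0)*(-13) = (7 + 0)*(-13) = 7*(-13) = -91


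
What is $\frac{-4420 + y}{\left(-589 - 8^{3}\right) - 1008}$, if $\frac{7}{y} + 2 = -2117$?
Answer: $\frac{9365987}{4468971} \approx 2.0958$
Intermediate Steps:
$y = - \frac{7}{2119}$ ($y = \frac{7}{-2 - 2117} = \frac{7}{-2119} = 7 \left(- \frac{1}{2119}\right) = - \frac{7}{2119} \approx -0.0033034$)
$\frac{-4420 + y}{\left(-589 - 8^{3}\right) - 1008} = \frac{-4420 - \frac{7}{2119}}{\left(-589 - 8^{3}\right) - 1008} = - \frac{9365987}{2119 \left(\left(-589 - 512\right) - 1008\right)} = - \frac{9365987}{2119 \left(-1101 - 1008\right)} = - \frac{9365987}{2119 \left(-2109\right)} = \left(- \frac{9365987}{2119}\right) \left(- \frac{1}{2109}\right) = \frac{9365987}{4468971}$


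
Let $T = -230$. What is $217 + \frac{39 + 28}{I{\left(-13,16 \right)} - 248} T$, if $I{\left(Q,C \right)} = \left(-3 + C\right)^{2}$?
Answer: $\frac{32553}{79} \approx 412.06$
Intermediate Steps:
$217 + \frac{39 + 28}{I{\left(-13,16 \right)} - 248} T = 217 + \frac{39 + 28}{\left(-3 + 16\right)^{2} - 248} \left(-230\right) = 217 + \frac{67}{13^{2} - 248} \left(-230\right) = 217 + \frac{67}{169 - 248} \left(-230\right) = 217 + \frac{67}{-79} \left(-230\right) = 217 + 67 \left(- \frac{1}{79}\right) \left(-230\right) = 217 - - \frac{15410}{79} = 217 + \frac{15410}{79} = \frac{32553}{79}$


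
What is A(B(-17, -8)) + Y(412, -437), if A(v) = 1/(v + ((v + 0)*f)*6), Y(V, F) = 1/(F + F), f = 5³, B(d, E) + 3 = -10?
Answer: -10637/8532862 ≈ -0.0012466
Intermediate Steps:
B(d, E) = -13 (B(d, E) = -3 - 10 = -13)
f = 125
Y(V, F) = 1/(2*F)
A(v) = 1/(751*v) (A(v) = 1/(v + ((v + 0)*125)*6) = 1/(v + (v*125)*6) = 1/(v + (125*v)*6) = 1/(v + 750*v) = 1/(751*v))
A(B(-17, -8)) + Y(412, -437) = (1/751)/(-13) + (½)/(-437) = (1/751)*(-1/13) + (½)*(-1/437) = -1/9763 - 1/874 = -10637/8532862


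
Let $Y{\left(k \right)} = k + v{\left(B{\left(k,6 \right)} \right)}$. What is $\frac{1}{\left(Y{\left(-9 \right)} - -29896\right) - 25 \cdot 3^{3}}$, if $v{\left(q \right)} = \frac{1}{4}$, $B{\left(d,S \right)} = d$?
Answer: $\frac{4}{116849} \approx 3.4232 \cdot 10^{-5}$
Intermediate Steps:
$v{\left(q \right)} = \frac{1}{4}$
$Y{\left(k \right)} = \frac{1}{4} + k$ ($Y{\left(k \right)} = k + \frac{1}{4} = \frac{1}{4} + k$)
$\frac{1}{\left(Y{\left(-9 \right)} - -29896\right) - 25 \cdot 3^{3}} = \frac{1}{\left(\left(\frac{1}{4} - 9\right) - -29896\right) - 25 \cdot 3^{3}} = \frac{1}{\left(- \frac{35}{4} + 29896\right) - 675} = \frac{1}{\frac{119549}{4} - 675} = \frac{1}{\frac{116849}{4}} = \frac{4}{116849}$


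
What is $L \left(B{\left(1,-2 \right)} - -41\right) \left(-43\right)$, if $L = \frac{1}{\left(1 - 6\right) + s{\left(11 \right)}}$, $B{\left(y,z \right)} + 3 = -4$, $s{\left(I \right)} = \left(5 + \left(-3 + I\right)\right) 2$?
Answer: $- \frac{1462}{21} \approx -69.619$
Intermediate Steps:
$s{\left(I \right)} = 4 + 2 I$ ($s{\left(I \right)} = \left(2 + I\right) 2 = 4 + 2 I$)
$B{\left(y,z \right)} = -7$ ($B{\left(y,z \right)} = -3 - 4 = -7$)
$L = \frac{1}{21}$ ($L = \frac{1}{\left(1 - 6\right) + \left(4 + 2 \cdot 11\right)} = \frac{1}{\left(1 - 6\right) + \left(4 + 22\right)} = \frac{1}{-5 + 26} = \frac{1}{21} \approx 0.047619$)
$L \left(B{\left(1,-2 \right)} - -41\right) \left(-43\right) = \frac{-7 - -41}{21} \left(-43\right) = \frac{-7 + 41}{21} \left(-43\right) = \frac{1}{21} \cdot 34 \left(-43\right) = \frac{34}{21} \left(-43\right) = - \frac{1462}{21}$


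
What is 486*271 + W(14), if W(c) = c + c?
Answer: 131734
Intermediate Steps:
W(c) = 2*c
486*271 + W(14) = 486*271 + 2*14 = 131706 + 28 = 131734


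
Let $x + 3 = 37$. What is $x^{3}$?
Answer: $39304$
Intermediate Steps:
$x = 34$ ($x = -3 + 37 = 34$)
$x^{3} = 34^{3} = 39304$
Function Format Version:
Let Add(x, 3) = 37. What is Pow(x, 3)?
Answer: 39304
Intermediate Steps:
x = 34 (x = Add(-3, 37) = 34)
Pow(x, 3) = Pow(34, 3) = 39304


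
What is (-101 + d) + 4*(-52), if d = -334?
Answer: -643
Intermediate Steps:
(-101 + d) + 4*(-52) = (-101 - 334) + 4*(-52) = -435 - 208 = -643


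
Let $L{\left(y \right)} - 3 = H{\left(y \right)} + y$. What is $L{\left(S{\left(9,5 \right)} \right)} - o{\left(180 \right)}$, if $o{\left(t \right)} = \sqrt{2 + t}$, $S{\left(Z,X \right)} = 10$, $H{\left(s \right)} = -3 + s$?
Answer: $20 - \sqrt{182} \approx 6.5093$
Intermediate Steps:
$L{\left(y \right)} = 2 y$ ($L{\left(y \right)} = 3 + \left(\left(-3 + y\right) + y\right) = 3 + \left(-3 + 2 y\right) = 2 y$)
$L{\left(S{\left(9,5 \right)} \right)} - o{\left(180 \right)} = 2 \cdot 10 - \sqrt{2 + 180} = 20 - \sqrt{182}$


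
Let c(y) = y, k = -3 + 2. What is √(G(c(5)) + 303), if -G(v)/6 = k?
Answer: √309 ≈ 17.578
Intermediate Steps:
k = -1
G(v) = 6 (G(v) = -6*(-1) = 6)
√(G(c(5)) + 303) = √(6 + 303) = √309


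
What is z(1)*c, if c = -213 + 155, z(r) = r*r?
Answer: -58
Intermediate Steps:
z(r) = r²
c = -58
z(1)*c = 1²*(-58) = 1*(-58) = -58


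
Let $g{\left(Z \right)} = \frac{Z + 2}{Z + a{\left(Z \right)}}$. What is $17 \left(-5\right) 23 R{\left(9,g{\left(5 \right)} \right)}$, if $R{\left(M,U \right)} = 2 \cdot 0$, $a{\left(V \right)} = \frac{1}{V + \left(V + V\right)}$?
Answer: $0$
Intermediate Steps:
$a{\left(V \right)} = \frac{1}{3 V}$ ($a{\left(V \right)} = \frac{1}{V + 2 V} = \frac{1}{3 V}$)
$g{\left(Z \right)} = \frac{2 + Z}{Z + \frac{1}{3 Z}}$ ($g{\left(Z \right)} = \frac{Z + 2}{Z + \frac{1}{3 Z}} = \frac{2 + Z}{Z + \frac{1}{3 Z}}$)
$R{\left(M,U \right)} = 0$
$17 \left(-5\right) 23 R{\left(9,g{\left(5 \right)} \right)} = 17 \left(-5\right) 23 \cdot 0 = \left(-85\right) 23 \cdot 0 = \left(-1955\right) 0 = 0$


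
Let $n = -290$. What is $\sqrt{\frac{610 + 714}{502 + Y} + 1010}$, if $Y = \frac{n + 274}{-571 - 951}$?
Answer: $\frac{2 \sqrt{9236956861495}}{191015} \approx 31.822$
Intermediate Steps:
$Y = \frac{8}{761}$ ($Y = \frac{-290 + 274}{-571 - 951} = - \frac{16}{-1522} = \left(-16\right) \left(- \frac{1}{1522}\right) = \frac{8}{761} \approx 0.010512$)
$\sqrt{\frac{610 + 714}{502 + Y} + 1010} = \sqrt{\frac{610 + 714}{502 + \frac{8}{761}} + 1010} = \sqrt{\frac{1324}{\frac{382030}{761}} + 1010} = \sqrt{1324 \cdot \frac{761}{382030} + 1010} = \sqrt{\frac{503782}{191015} + 1010} = \sqrt{\frac{193428932}{191015}} = \frac{2 \sqrt{9236956861495}}{191015}$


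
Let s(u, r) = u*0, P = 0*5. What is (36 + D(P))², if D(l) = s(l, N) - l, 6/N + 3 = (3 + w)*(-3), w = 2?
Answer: 1296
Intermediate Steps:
P = 0
N = -⅓ (N = 6/(-3 + (3 + 2)*(-3)) = 6/(-3 + 5*(-3)) = 6/(-3 - 15) = 6/(-18) = 6*(-1/18) = -⅓ ≈ -0.33333)
s(u, r) = 0
D(l) = -l (D(l) = 0 - l = -l)
(36 + D(P))² = (36 - 1*0)² = (36 + 0)² = 36² = 1296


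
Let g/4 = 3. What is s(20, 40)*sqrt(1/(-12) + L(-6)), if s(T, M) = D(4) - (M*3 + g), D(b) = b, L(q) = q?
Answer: -64*I*sqrt(219)/3 ≈ -315.7*I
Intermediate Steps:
g = 12 (g = 4*3 = 12)
s(T, M) = -8 - 3*M (s(T, M) = 4 - (M*3 + 12) = 4 - (3*M + 12) = 4 - (12 + 3*M) = 4 + (-12 - 3*M) = -8 - 3*M)
s(20, 40)*sqrt(1/(-12) + L(-6)) = (-8 - 3*40)*sqrt(1/(-12) - 6) = (-8 - 120)*sqrt(-1/12 - 6) = -64*I*sqrt(219)/3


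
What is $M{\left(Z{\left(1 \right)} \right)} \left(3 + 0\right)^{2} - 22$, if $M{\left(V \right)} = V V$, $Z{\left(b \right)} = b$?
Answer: $-13$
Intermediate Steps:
$M{\left(V \right)} = V^{2}$
$M{\left(Z{\left(1 \right)} \right)} \left(3 + 0\right)^{2} - 22 = 1^{2} \left(3 + 0\right)^{2} - 22 = 1 \cdot 3^{2} - 22 = 1 \cdot 9 - 22 = 9 - 22 = -13$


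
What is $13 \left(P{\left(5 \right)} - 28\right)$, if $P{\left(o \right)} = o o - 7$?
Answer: $-130$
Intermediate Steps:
$P{\left(o \right)} = -7 + o^{2}$ ($P{\left(o \right)} = o^{2} - 7 = -7 + o^{2}$)
$13 \left(P{\left(5 \right)} - 28\right) = 13 \left(\left(-7 + 5^{2}\right) - 28\right) = 13 \left(\left(-7 + 25\right) - 28\right) = 13 \left(18 - 28\right) = 13 \left(-10\right) = -130$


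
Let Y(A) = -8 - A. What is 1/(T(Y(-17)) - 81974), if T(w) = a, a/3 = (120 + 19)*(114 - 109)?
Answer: -1/79889 ≈ -1.2517e-5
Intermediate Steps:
a = 2085 (a = 3*((120 + 19)*(114 - 109)) = 3*(139*5) = 3*695 = 2085)
T(w) = 2085
1/(T(Y(-17)) - 81974) = 1/(2085 - 81974) = 1/(-79889) = -1/79889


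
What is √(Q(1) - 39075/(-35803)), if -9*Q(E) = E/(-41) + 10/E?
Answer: 4*I*√20619914381/4403769 ≈ 0.13043*I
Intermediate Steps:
Q(E) = -10/(9*E) + E/369 (Q(E) = -(E/(-41) + 10/E)/9 = -(E*(-1/41) + 10/E)/9 = -(-E/41 + 10/E)/9 = -(10/E - E/41)/9 = -10/(9*E) + E/369)
√(Q(1) - 39075/(-35803)) = √((1/369)*(-410 + 1²)/1 - 39075/(-35803)) = √((1/369)*1*(-410 + 1) - 39075*(-1/35803)) = √((1/369)*1*(-409) + 39075/35803) = √(-409/369 + 39075/35803) = √(-224752/13211307) = 4*I*√20619914381/4403769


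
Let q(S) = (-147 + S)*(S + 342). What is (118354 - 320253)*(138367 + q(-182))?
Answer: -17308195573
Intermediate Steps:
q(S) = (-147 + S)*(342 + S)
(118354 - 320253)*(138367 + q(-182)) = (118354 - 320253)*(138367 + (-50274 + (-182)² + 195*(-182))) = -201899*(138367 + (-50274 + 33124 - 35490)) = -201899*(138367 - 52640) = -201899*85727 = -17308195573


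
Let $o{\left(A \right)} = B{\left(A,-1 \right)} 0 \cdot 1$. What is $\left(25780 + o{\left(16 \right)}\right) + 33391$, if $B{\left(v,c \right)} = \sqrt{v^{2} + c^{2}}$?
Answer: $59171$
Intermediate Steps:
$B{\left(v,c \right)} = \sqrt{c^{2} + v^{2}}$
$o{\left(A \right)} = 0$ ($o{\left(A \right)} = \sqrt{\left(-1\right)^{2} + A^{2}} \cdot 0 \cdot 1 = \sqrt{1 + A^{2}} \cdot 0 \cdot 1 = 0 \cdot 1 = 0$)
$\left(25780 + o{\left(16 \right)}\right) + 33391 = \left(25780 + 0\right) + 33391 = 25780 + 33391 = 59171$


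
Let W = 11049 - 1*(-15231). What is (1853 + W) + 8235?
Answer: 36368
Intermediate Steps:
W = 26280 (W = 11049 + 15231 = 26280)
(1853 + W) + 8235 = (1853 + 26280) + 8235 = 28133 + 8235 = 36368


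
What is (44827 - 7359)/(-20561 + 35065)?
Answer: 9367/3626 ≈ 2.5833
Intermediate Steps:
(44827 - 7359)/(-20561 + 35065) = 37468/14504 = 37468*(1/14504) = 9367/3626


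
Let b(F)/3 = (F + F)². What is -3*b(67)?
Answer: -161604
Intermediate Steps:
b(F) = 12*F² (b(F) = 3*(F + F)² = 3*(2*F)² = 3*(4*F²) = 12*F²)
-3*b(67) = -36*67² = -36*4489 = -3*53868 = -161604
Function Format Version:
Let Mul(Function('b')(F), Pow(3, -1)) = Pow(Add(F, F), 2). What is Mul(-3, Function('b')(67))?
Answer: -161604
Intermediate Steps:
Function('b')(F) = Mul(12, Pow(F, 2)) (Function('b')(F) = Mul(3, Pow(Add(F, F), 2)) = Mul(3, Pow(Mul(2, F), 2)) = Mul(3, Mul(4, Pow(F, 2))) = Mul(12, Pow(F, 2)))
Mul(-3, Function('b')(67)) = Mul(-3, Mul(12, Pow(67, 2))) = Mul(-3, Mul(12, 4489)) = Mul(-3, 53868) = -161604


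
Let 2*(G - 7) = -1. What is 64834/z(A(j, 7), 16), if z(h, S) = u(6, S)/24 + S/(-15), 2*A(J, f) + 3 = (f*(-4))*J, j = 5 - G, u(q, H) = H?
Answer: -162085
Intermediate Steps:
G = 13/2 (G = 7 + (½)*(-1) = 7 - ½ = 13/2 ≈ 6.5000)
j = -3/2 (j = 5 - 1*13/2 = 5 - 13/2 = -3/2 ≈ -1.5000)
A(J, f) = -3/2 - 2*J*f (A(J, f) = -3/2 + ((f*(-4))*J)/2 = -3/2 + ((-4*f)*J)/2 = -3/2 + (-4*J*f)/2 = -3/2 - 2*J*f)
z(h, S) = -S/40 (z(h, S) = S/24 + S/(-15) = S*(1/24) + S*(-1/15) = S/24 - S/15 = -S/40)
64834/z(A(j, 7), 16) = 64834/((-1/40*16)) = 64834/(-⅖) = 64834*(-5/2) = -162085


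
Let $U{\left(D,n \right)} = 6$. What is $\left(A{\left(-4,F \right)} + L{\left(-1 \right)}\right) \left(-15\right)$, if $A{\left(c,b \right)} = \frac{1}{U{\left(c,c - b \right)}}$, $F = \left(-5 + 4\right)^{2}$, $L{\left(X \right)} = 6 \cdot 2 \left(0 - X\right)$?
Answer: $- \frac{365}{2} \approx -182.5$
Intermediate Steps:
$L{\left(X \right)} = - 12 X$ ($L{\left(X \right)} = 12 \left(- X\right) = - 12 X$)
$F = 1$ ($F = \left(-1\right)^{2} = 1$)
$A{\left(c,b \right)} = \frac{1}{6}$
$\left(A{\left(-4,F \right)} + L{\left(-1 \right)}\right) \left(-15\right) = \left(\frac{1}{6} - -12\right) \left(-15\right) = \left(\frac{1}{6} + 12\right) \left(-15\right) = \frac{73}{6} \left(-15\right) = - \frac{365}{2}$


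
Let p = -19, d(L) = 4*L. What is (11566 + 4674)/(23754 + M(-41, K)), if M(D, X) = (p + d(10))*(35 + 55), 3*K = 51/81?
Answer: 4060/6411 ≈ 0.63329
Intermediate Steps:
K = 17/81 (K = (51/81)/3 = (51*(1/81))/3 = (⅓)*(17/27) = 17/81 ≈ 0.20988)
M(D, X) = 1890 (M(D, X) = (-19 + 4*10)*(35 + 55) = (-19 + 40)*90 = 21*90 = 1890)
(11566 + 4674)/(23754 + M(-41, K)) = (11566 + 4674)/(23754 + 1890) = 16240/25644 = 16240*(1/25644) = 4060/6411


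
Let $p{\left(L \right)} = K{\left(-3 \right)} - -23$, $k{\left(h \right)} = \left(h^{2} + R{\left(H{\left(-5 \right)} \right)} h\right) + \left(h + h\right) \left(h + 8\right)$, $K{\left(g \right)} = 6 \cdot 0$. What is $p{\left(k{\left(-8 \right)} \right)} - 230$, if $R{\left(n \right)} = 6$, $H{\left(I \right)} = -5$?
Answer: $-207$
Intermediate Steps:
$K{\left(g \right)} = 0$
$k{\left(h \right)} = h^{2} + 6 h + 2 h \left(8 + h\right)$ ($k{\left(h \right)} = \left(h^{2} + 6 h\right) + \left(h + h\right) \left(h + 8\right) = \left(h^{2} + 6 h\right) + 2 h \left(8 + h\right) = h^{2} + 6 h + 2 h \left(8 + h\right)$)
$p{\left(L \right)} = 23$ ($p{\left(L \right)} = 0 - -23 = 0 + 23 = 23$)
$p{\left(k{\left(-8 \right)} \right)} - 230 = 23 - 230 = -207$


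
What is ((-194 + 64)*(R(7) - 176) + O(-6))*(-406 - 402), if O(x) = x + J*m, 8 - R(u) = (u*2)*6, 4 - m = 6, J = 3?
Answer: -26460384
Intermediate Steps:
m = -2 (m = 4 - 1*6 = 4 - 6 = -2)
R(u) = 8 - 12*u (R(u) = 8 - u*2*6 = 8 - 2*u*6 = 8 - 12*u)
O(x) = -6 + x (O(x) = x + 3*(-2) = x - 6 = -6 + x)
((-194 + 64)*(R(7) - 176) + O(-6))*(-406 - 402) = ((-194 + 64)*((8 - 12*7) - 176) + (-6 - 6))*(-406 - 402) = (-130*((8 - 84) - 176) - 12)*(-808) = (-130*(-76 - 176) - 12)*(-808) = (-130*(-252) - 12)*(-808) = (32760 - 12)*(-808) = 32748*(-808) = -26460384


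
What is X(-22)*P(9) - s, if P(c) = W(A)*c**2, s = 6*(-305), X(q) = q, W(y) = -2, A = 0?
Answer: 5394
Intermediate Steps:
s = -1830
P(c) = -2*c**2
X(-22)*P(9) - s = -(-44)*9**2 - 1*(-1830) = -(-44)*81 + 1830 = -22*(-162) + 1830 = 3564 + 1830 = 5394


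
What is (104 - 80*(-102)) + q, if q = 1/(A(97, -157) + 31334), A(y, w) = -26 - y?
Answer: 257927705/31211 ≈ 8264.0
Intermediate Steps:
q = 1/31211 (q = 1/((-26 - 1*97) + 31334) = 1/((-26 - 97) + 31334) = 1/(-123 + 31334) = 1/31211 ≈ 3.2040e-5)
(104 - 80*(-102)) + q = (104 - 80*(-102)) + 1/31211 = (104 + 8160) + 1/31211 = 8264 + 1/31211 = 257927705/31211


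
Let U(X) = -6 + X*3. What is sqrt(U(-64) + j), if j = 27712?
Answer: sqrt(27514) ≈ 165.87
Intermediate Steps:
U(X) = -6 + 3*X
sqrt(U(-64) + j) = sqrt((-6 + 3*(-64)) + 27712) = sqrt((-6 - 192) + 27712) = sqrt(-198 + 27712) = sqrt(27514)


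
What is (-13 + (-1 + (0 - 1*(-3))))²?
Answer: 121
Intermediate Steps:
(-13 + (-1 + (0 - 1*(-3))))² = (-13 + (-1 + (0 + 3)))² = (-13 + (-1 + 3))² = (-13 + 2)² = (-11)² = 121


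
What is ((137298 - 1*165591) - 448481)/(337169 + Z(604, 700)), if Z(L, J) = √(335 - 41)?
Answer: -3280681894/2320059883 + 476774*√6/16240419181 ≈ -1.4140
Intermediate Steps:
Z(L, J) = 7*√6 (Z(L, J) = √294 = 7*√6)
((137298 - 1*165591) - 448481)/(337169 + Z(604, 700)) = ((137298 - 1*165591) - 448481)/(337169 + 7*√6) = ((137298 - 165591) - 448481)/(337169 + 7*√6) = (-28293 - 448481)/(337169 + 7*√6) = -476774/(337169 + 7*√6)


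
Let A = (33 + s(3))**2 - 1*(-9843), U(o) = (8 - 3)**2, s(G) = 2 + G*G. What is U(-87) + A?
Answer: 11804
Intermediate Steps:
s(G) = 2 + G**2
U(o) = 25 (U(o) = 5**2 = 25)
A = 11779 (A = (33 + (2 + 3**2))**2 - 1*(-9843) = (33 + (2 + 9))**2 + 9843 = (33 + 11)**2 + 9843 = 44**2 + 9843 = 1936 + 9843 = 11779)
U(-87) + A = 25 + 11779 = 11804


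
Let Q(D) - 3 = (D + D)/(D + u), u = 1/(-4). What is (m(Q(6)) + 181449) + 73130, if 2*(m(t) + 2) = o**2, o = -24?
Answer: 254865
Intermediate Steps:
u = -1/4 ≈ -0.25000
Q(D) = 3 + 2*D/(-1/4 + D) (Q(D) = 3 + (D + D)/(D - 1/4) = 3 + (2*D)/(-1/4 + D) = 3 + 2*D/(-1/4 + D))
m(t) = 286 (m(t) = -2 + (1/2)*(-24)**2 = -2 + (1/2)*576 = -2 + 288 = 286)
(m(Q(6)) + 181449) + 73130 = (286 + 181449) + 73130 = 181735 + 73130 = 254865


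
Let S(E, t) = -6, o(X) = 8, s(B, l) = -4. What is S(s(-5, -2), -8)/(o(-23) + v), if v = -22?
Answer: 3/7 ≈ 0.42857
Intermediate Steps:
S(s(-5, -2), -8)/(o(-23) + v) = -6/(8 - 22) = -6/(-14) = -1/14*(-6) = 3/7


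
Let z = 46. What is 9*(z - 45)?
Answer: 9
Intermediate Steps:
9*(z - 45) = 9*(46 - 45) = 9*1 = 9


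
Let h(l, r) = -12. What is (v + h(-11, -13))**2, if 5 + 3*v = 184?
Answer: 20449/9 ≈ 2272.1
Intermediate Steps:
v = 179/3 (v = -5/3 + (1/3)*184 = -5/3 + 184/3 = 179/3 ≈ 59.667)
(v + h(-11, -13))**2 = (179/3 - 12)**2 = (143/3)**2 = 20449/9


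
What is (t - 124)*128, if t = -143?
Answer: -34176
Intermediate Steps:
(t - 124)*128 = (-143 - 124)*128 = -267*128 = -34176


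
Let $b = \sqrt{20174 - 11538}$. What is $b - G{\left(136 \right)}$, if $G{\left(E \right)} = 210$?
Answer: $-210 + 2 \sqrt{2159} \approx -117.07$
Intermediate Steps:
$b = 2 \sqrt{2159}$ ($b = \sqrt{8636} = 2 \sqrt{2159} \approx 92.93$)
$b - G{\left(136 \right)} = 2 \sqrt{2159} - 210 = -210 + 2 \sqrt{2159}$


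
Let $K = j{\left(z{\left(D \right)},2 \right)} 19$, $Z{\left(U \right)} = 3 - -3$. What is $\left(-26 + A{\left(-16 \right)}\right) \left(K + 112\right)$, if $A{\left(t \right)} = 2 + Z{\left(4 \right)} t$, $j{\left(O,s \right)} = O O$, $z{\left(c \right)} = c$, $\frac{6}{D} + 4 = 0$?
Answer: $-18570$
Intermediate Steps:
$D = - \frac{3}{2}$ ($D = \frac{6}{-4 + 0} = \frac{6}{-4} = 6 \left(- \frac{1}{4}\right) = - \frac{3}{2} \approx -1.5$)
$Z{\left(U \right)} = 6$ ($Z{\left(U \right)} = 3 + 3 = 6$)
$j{\left(O,s \right)} = O^{2}$
$K = \frac{171}{4}$ ($K = \left(- \frac{3}{2}\right)^{2} \cdot 19 = \frac{9}{4} \cdot 19 = \frac{171}{4} \approx 42.75$)
$A{\left(t \right)} = 2 + 6 t$
$\left(-26 + A{\left(-16 \right)}\right) \left(K + 112\right) = \left(-26 + \left(2 + 6 \left(-16\right)\right)\right) \left(\frac{171}{4} + 112\right) = \left(-26 + \left(2 - 96\right)\right) \frac{619}{4} = \left(-26 - 94\right) \frac{619}{4} = \left(-120\right) \frac{619}{4} = -18570$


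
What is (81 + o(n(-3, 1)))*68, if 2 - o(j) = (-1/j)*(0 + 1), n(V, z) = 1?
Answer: 5712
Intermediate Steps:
o(j) = 2 + 1/j (o(j) = 2 - (-1/j)*(0 + 1) = 2 - (-1/j) = 2 - (-1)/j = 2 + 1/j)
(81 + o(n(-3, 1)))*68 = (81 + (2 + 1/1))*68 = (81 + (2 + 1))*68 = (81 + 3)*68 = 84*68 = 5712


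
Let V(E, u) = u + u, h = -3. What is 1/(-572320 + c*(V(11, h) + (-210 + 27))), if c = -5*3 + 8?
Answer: -1/570997 ≈ -1.7513e-6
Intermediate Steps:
V(E, u) = 2*u
c = -7 (c = -15 + 8 = -7)
1/(-572320 + c*(V(11, h) + (-210 + 27))) = 1/(-572320 - 7*(2*(-3) + (-210 + 27))) = 1/(-572320 - 7*(-6 - 183)) = 1/(-572320 - 7*(-189)) = 1/(-572320 + 1323) = 1/(-570997) = -1/570997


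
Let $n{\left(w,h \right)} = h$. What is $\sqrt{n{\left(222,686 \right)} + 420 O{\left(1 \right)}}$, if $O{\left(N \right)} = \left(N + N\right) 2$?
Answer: $13 \sqrt{14} \approx 48.642$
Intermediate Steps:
$O{\left(N \right)} = 4 N$ ($O{\left(N \right)} = 2 N 2 = 4 N$)
$\sqrt{n{\left(222,686 \right)} + 420 O{\left(1 \right)}} = \sqrt{686 + 420 \cdot 4 \cdot 1} = \sqrt{686 + 420 \cdot 4} = \sqrt{686 + 1680} = \sqrt{2366} = 13 \sqrt{14}$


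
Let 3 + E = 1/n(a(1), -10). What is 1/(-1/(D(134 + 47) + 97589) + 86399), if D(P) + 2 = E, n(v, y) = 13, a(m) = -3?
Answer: 1268593/109605166594 ≈ 1.1574e-5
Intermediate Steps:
E = -38/13 (E = -3 + 1/13 = -38/13 ≈ -2.9231)
D(P) = -64/13 (D(P) = -2 - 38/13 = -64/13)
1/(-1/(D(134 + 47) + 97589) + 86399) = 1/(-1/(-64/13 + 97589) + 86399) = 1/(-1/1268593/13 + 86399) = 1/(-1*13/1268593 + 86399) = 1/(-13/1268593 + 86399) = 1/(109605166594/1268593) = 1268593/109605166594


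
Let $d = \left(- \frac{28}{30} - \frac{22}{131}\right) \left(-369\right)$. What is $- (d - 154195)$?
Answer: $\frac{100731553}{655} \approx 1.5379 \cdot 10^{5}$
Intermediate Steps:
$d = \frac{266172}{655}$ ($d = \left(\left(-28\right) \frac{1}{30} - \frac{22}{131}\right) \left(-369\right) = \left(- \frac{14}{15} - \frac{22}{131}\right) \left(-369\right) = \left(- \frac{2164}{1965}\right) \left(-369\right) = \frac{266172}{655} \approx 406.37$)
$- (d - 154195) = - (\frac{266172}{655} - 154195) = \left(-1\right) \left(- \frac{100731553}{655}\right) = \frac{100731553}{655}$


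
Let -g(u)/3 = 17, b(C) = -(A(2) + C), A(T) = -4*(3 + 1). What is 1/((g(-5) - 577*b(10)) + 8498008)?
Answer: 1/8494495 ≈ 1.1772e-7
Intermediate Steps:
A(T) = -16 (A(T) = -4*4 = -16)
b(C) = 16 - C (b(C) = -(-16 + C) = 16 - C)
g(u) = -51 (g(u) = -3*17 = -51)
1/((g(-5) - 577*b(10)) + 8498008) = 1/((-51 - 577*(16 - 1*10)) + 8498008) = 1/((-51 - 577*(16 - 10)) + 8498008) = 1/((-51 - 577*6) + 8498008) = 1/((-51 - 3462) + 8498008) = 1/(-3513 + 8498008) = 1/8494495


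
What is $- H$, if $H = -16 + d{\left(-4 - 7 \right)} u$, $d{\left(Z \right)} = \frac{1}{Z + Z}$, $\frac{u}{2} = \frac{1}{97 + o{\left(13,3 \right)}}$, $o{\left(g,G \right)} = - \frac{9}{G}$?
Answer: $\frac{16545}{1034} \approx 16.001$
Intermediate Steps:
$u = \frac{1}{47}$ ($u = \frac{2}{97 - \frac{9}{3}} = \frac{2}{97 - 3} = \frac{2}{94} = 2 \cdot \frac{1}{94} = \frac{1}{47} \approx 0.021277$)
$d{\left(Z \right)} = \frac{1}{2 Z}$
$H = - \frac{16545}{1034}$ ($H = -16 + \frac{1}{2 \left(-4 - 7\right)} \frac{1}{47} = -16 + \frac{1}{2 \left(-11\right)} \frac{1}{47} = -16 + \frac{1}{2} \left(- \frac{1}{11}\right) \frac{1}{47} = -16 - \frac{1}{1034} = - \frac{16545}{1034} \approx -16.001$)
$- H = \left(-1\right) \left(- \frac{16545}{1034}\right) = \frac{16545}{1034}$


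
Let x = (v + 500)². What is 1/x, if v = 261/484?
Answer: 234256/58690392121 ≈ 3.9914e-6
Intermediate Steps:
v = 261/484 (v = 261*(1/484) = 261/484 ≈ 0.53926)
x = 58690392121/234256 (x = (261/484 + 500)² = (242261/484)² = 58690392121/234256 ≈ 2.5054e+5)
1/x = 1/(58690392121/234256) = 234256/58690392121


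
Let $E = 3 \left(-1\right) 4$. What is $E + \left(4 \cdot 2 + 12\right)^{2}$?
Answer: $388$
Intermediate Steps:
$E = -12$ ($E = \left(-3\right) 4 = -12$)
$E + \left(4 \cdot 2 + 12\right)^{2} = -12 + \left(4 \cdot 2 + 12\right)^{2} = -12 + \left(8 + 12\right)^{2} = -12 + 20^{2} = -12 + 400 = 388$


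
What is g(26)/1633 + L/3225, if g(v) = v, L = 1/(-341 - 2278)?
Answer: 219601517/13792767075 ≈ 0.015922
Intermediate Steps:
L = -1/2619 (L = 1/(-2619) = -1/2619 ≈ -0.00038183)
g(26)/1633 + L/3225 = 26/1633 - 1/2619/3225 = 26*(1/1633) - 1/2619*1/3225 = 26/1633 - 1/8446275 = 219601517/13792767075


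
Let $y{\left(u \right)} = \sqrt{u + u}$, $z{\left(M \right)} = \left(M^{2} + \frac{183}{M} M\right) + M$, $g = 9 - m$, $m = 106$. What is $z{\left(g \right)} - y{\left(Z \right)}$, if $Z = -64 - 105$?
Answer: $9495 - 13 i \sqrt{2} \approx 9495.0 - 18.385 i$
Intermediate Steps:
$Z = -169$ ($Z = -64 - 105 = -169$)
$g = -97$ ($g = 9 - 106 = -97$)
$z{\left(M \right)} = 183 + M + M^{2}$ ($z{\left(M \right)} = \left(M^{2} + 183\right) + M = \left(183 + M^{2}\right) + M = 183 + M + M^{2}$)
$y{\left(u \right)} = \sqrt{2} \sqrt{u}$ ($y{\left(u \right)} = \sqrt{2 u} = \sqrt{2} \sqrt{u}$)
$z{\left(g \right)} - y{\left(Z \right)} = \left(183 - 97 + \left(-97\right)^{2}\right) - \sqrt{2} \sqrt{-169} = \left(183 - 97 + 9409\right) - \sqrt{2} \cdot 13 i = 9495 - 13 i \sqrt{2}$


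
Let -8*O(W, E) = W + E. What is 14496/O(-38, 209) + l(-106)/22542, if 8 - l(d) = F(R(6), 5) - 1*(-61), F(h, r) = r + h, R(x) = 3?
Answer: -96820781/142766 ≈ -678.18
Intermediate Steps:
F(h, r) = h + r
O(W, E) = -E/8 - W/8 (O(W, E) = -(W + E)/8 = -(E + W)/8 = -E/8 - W/8)
l(d) = -61 (l(d) = 8 - ((3 + 5) - 1*(-61)) = 8 - (8 + 61) = 8 - 1*69 = 8 - 69 = -61)
14496/O(-38, 209) + l(-106)/22542 = 14496/(-⅛*209 - ⅛*(-38)) - 61/22542 = 14496/(-209/8 + 19/4) - 61*1/22542 = 14496/(-171/8) - 61/22542 = 14496*(-8/171) - 61/22542 = -38656/57 - 61/22542 = -96820781/142766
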